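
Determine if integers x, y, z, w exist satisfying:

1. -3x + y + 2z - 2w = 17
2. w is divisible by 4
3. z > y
Yes

Take x = -5, y = 0, z = 1, w = 0. Substituting into each constraint:
  (1) -3(-5) + 0 + 2(1) - 2(0) = 17 ✓
  (2) 0 = 4 × 0, remainder 0 ✓
  (3) 1 > 0 ✓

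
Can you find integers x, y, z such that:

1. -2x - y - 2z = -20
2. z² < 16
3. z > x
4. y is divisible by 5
Yes

Take x = -2, y = 20, z = 2. Substituting into each constraint:
  (1) -2(-2) + (-20) - 2(2) = -20 ✓
  (2) z² = (2)² = 4, and 4 < 16 ✓
  (3) 2 > -2 ✓
  (4) 20 = 5 × 4, remainder 0 ✓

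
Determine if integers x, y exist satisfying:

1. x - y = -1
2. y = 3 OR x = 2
Yes

Take x = 2, y = 3. Substituting into each constraint:
  (1) 2 + (-3) = -1 ✓
  (2) y = 3, target 3 ✓ (first branch holds)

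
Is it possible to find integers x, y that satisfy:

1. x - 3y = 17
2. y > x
Yes

Take x = -10, y = -9. Substituting into each constraint:
  (1) (-10) - 3(-9) = 17 ✓
  (2) -9 > -10 ✓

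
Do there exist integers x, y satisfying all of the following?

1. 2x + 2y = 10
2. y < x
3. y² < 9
Yes

Take x = 3, y = 2. Substituting into each constraint:
  (1) 2(3) + 2(2) = 10 ✓
  (2) 2 < 3 ✓
  (3) y² = (2)² = 4, and 4 < 9 ✓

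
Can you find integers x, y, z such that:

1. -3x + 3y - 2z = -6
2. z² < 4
Yes

Take x = 2, y = 0, z = 0. Substituting into each constraint:
  (1) -3(2) + 3(0) - 2(0) = -6 ✓
  (2) z² = (0)² = 0, and 0 < 4 ✓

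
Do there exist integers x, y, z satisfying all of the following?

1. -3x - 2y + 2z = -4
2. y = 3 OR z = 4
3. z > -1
Yes

Take x = 0, y = 3, z = 1. Substituting into each constraint:
  (1) -3(0) - 2(3) + 2(1) = -4 ✓
  (2) y = 3, target 3 ✓ (first branch holds)
  (3) 1 > -1 ✓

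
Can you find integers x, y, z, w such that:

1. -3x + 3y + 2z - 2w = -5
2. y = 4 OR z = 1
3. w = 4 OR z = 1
Yes

Take x = 1, y = 0, z = 1, w = 2. Substituting into each constraint:
  (1) -3(1) + 3(0) + 2(1) - 2(2) = -5 ✓
  (2) z = 1, target 1 ✓ (second branch holds)
  (3) z = 1, target 1 ✓ (second branch holds)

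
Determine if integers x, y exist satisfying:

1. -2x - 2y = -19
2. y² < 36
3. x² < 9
No

Even the single constraint (-2x - 2y = -19) is infeasible over the integers.

  - -2x - 2y = -19: every term on the left is divisible by 2, so the LHS ≡ 0 (mod 2), but the RHS -19 is not — no integer solution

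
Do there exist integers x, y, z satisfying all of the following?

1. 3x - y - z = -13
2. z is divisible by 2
Yes

Take x = -4, y = 1, z = 0. Substituting into each constraint:
  (1) 3(-4) + (-1) + 0 = -13 ✓
  (2) 0 = 2 × 0, remainder 0 ✓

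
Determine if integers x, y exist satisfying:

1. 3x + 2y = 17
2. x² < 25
Yes

Take x = -1, y = 10. Substituting into each constraint:
  (1) 3(-1) + 2(10) = 17 ✓
  (2) x² = (-1)² = 1, and 1 < 25 ✓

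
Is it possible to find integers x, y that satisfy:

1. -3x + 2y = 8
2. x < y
Yes

Take x = -6, y = -5. Substituting into each constraint:
  (1) -3(-6) + 2(-5) = 8 ✓
  (2) -6 < -5 ✓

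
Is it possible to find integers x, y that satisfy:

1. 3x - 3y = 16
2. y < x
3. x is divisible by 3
No

Even the single constraint (3x - 3y = 16) is infeasible over the integers.

  - 3x - 3y = 16: every term on the left is divisible by 3, so the LHS ≡ 0 (mod 3), but the RHS 16 is not — no integer solution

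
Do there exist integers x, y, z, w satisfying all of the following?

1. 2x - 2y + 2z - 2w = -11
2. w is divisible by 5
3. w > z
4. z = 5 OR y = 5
No

Even the single constraint (2x - 2y + 2z - 2w = -11) is infeasible over the integers.

  - 2x - 2y + 2z - 2w = -11: every term on the left is divisible by 2, so the LHS ≡ 0 (mod 2), but the RHS -11 is not — no integer solution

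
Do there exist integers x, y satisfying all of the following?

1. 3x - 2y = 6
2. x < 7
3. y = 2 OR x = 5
No

A contradictory subset is {3x - 2y = 6, y = 2 OR x = 5}. No integer assignment can satisfy these jointly:

  - 3x - 2y = 6: is a linear equation tying the variables together
  - y = 2 OR x = 5: forces a choice: either y = 2 or x = 5

Split on the disjunction (y = 2 OR x = 5):
  • If y = 2: with y = 2, every remaining term of the linear equation is divisible by 3, so the left side is ≡ 0 (mod 3); but the right side 10 ≡ 1 (mod 3). No integers can satisfy it.
  • If x = 5: with x = 5, every remaining term of the linear equation is divisible by 2, so the left side is ≡ 0 (mod 2); but the right side -9 ≡ 1 (mod 2). No integers can satisfy it.
Both branches are infeasible, so the system has no integer solution.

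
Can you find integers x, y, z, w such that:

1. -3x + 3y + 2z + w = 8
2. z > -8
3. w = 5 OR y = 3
Yes

Take x = 0, y = 1, z = 0, w = 5. Substituting into each constraint:
  (1) -3(0) + 3(1) + 2(0) + 5 = 8 ✓
  (2) 0 > -8 ✓
  (3) w = 5, target 5 ✓ (first branch holds)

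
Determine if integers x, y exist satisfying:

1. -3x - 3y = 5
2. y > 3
No

Even the single constraint (-3x - 3y = 5) is infeasible over the integers.

  - -3x - 3y = 5: every term on the left is divisible by 3, so the LHS ≡ 0 (mod 3), but the RHS 5 is not — no integer solution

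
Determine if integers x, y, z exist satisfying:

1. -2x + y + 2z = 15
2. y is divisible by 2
No

The full constraint system is jointly infeasible over the integers. Each constraint and what it forces:

  - -2x + y + 2z = 15: is a linear equation tying the variables together
  - y is divisible by 2: restricts y to multiples of 2

Modular obstruction: writing y = 2y', every remaining term of the linear equation is divisible by 2, so the left side is ≡ 0 (mod 2); but the right side 15 ≡ 1 (mod 2). No integers can satisfy it.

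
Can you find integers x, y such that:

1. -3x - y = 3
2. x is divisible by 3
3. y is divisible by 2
Yes

Take x = 3, y = -12. Substituting into each constraint:
  (1) -3(3) + 12 = 3 ✓
  (2) 3 = 3 × 1, remainder 0 ✓
  (3) -12 = 2 × -6, remainder 0 ✓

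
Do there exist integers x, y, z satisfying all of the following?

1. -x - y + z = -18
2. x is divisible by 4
Yes

Take x = 0, y = 0, z = -18. Substituting into each constraint:
  (1) 0 + 0 + (-18) = -18 ✓
  (2) 0 = 4 × 0, remainder 0 ✓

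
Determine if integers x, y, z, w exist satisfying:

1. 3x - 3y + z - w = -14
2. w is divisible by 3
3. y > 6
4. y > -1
Yes

Take x = 2, y = 7, z = 1, w = 0. Substituting into each constraint:
  (1) 3(2) - 3(7) + 1 + 0 = -14 ✓
  (2) 0 = 3 × 0, remainder 0 ✓
  (3) 7 > 6 ✓
  (4) 7 > -1 ✓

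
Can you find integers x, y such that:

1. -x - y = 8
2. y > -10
Yes

Take x = 0, y = -8. Substituting into each constraint:
  (1) 0 + 8 = 8 ✓
  (2) -8 > -10 ✓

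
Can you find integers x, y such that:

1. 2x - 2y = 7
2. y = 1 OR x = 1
No

Even the single constraint (2x - 2y = 7) is infeasible over the integers.

  - 2x - 2y = 7: every term on the left is divisible by 2, so the LHS ≡ 0 (mod 2), but the RHS 7 is not — no integer solution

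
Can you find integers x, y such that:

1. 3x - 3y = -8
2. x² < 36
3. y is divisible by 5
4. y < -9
No

Even the single constraint (3x - 3y = -8) is infeasible over the integers.

  - 3x - 3y = -8: every term on the left is divisible by 3, so the LHS ≡ 0 (mod 3), but the RHS -8 is not — no integer solution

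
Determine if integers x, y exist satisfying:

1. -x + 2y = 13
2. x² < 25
Yes

Take x = 1, y = 7. Substituting into each constraint:
  (1) (-1) + 2(7) = 13 ✓
  (2) x² = (1)² = 1, and 1 < 25 ✓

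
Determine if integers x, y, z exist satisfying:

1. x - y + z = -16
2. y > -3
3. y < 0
Yes

Take x = -17, y = -1, z = 0. Substituting into each constraint:
  (1) (-17) + 1 + 0 = -16 ✓
  (2) -1 > -3 ✓
  (3) -1 < 0 ✓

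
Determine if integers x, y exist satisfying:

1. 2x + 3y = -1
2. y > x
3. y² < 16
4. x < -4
Yes

Take x = -5, y = 3. Substituting into each constraint:
  (1) 2(-5) + 3(3) = -1 ✓
  (2) 3 > -5 ✓
  (3) y² = (3)² = 9, and 9 < 16 ✓
  (4) -5 < -4 ✓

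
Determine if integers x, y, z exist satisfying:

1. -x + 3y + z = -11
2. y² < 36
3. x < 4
Yes

Take x = 0, y = 0, z = -11. Substituting into each constraint:
  (1) 0 + 3(0) + (-11) = -11 ✓
  (2) y² = (0)² = 0, and 0 < 36 ✓
  (3) 0 < 4 ✓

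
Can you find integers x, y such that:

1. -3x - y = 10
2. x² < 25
Yes

Take x = 0, y = -10. Substituting into each constraint:
  (1) -3(0) + 10 = 10 ✓
  (2) x² = (0)² = 0, and 0 < 25 ✓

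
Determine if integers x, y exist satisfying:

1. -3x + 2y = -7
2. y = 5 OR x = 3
Yes

Take x = 3, y = 1. Substituting into each constraint:
  (1) -3(3) + 2(1) = -7 ✓
  (2) x = 3, target 3 ✓ (second branch holds)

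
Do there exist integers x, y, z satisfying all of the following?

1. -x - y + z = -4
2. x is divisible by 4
Yes

Take x = 0, y = 0, z = -4. Substituting into each constraint:
  (1) 0 + 0 + (-4) = -4 ✓
  (2) 0 = 4 × 0, remainder 0 ✓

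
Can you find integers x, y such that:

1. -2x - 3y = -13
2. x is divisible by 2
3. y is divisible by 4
No

A contradictory subset is {-2x - 3y = -13, y is divisible by 4}. No integer assignment can satisfy these jointly:

  - -2x - 3y = -13: is a linear equation tying the variables together
  - y is divisible by 4: restricts y to multiples of 4

Modular obstruction: writing y = 4y', every remaining term of the linear equation is divisible by 2, so the left side is ≡ 0 (mod 2); but the right side -13 ≡ 1 (mod 2). No integers can satisfy it.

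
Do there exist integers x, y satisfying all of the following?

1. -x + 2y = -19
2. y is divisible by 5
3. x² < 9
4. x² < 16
Yes

Take x = -1, y = -10. Substituting into each constraint:
  (1) 1 + 2(-10) = -19 ✓
  (2) -10 = 5 × -2, remainder 0 ✓
  (3) x² = (-1)² = 1, and 1 < 9 ✓
  (4) x² = (-1)² = 1, and 1 < 16 ✓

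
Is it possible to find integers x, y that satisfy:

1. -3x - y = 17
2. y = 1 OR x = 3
Yes

Take x = 3, y = -26. Substituting into each constraint:
  (1) -3(3) + 26 = 17 ✓
  (2) x = 3, target 3 ✓ (second branch holds)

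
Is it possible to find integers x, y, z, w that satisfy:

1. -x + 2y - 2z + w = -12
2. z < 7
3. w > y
Yes

Take x = 0, y = -1, z = 5, w = 0. Substituting into each constraint:
  (1) 0 + 2(-1) - 2(5) + 0 = -12 ✓
  (2) 5 < 7 ✓
  (3) 0 > -1 ✓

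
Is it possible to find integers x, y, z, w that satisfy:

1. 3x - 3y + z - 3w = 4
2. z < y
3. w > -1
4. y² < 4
Yes

Take x = 2, y = 0, z = -2, w = 0. Substituting into each constraint:
  (1) 3(2) - 3(0) + (-2) - 3(0) = 4 ✓
  (2) -2 < 0 ✓
  (3) 0 > -1 ✓
  (4) y² = (0)² = 0, and 0 < 4 ✓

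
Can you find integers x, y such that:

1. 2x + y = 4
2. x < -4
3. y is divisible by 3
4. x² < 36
No

The full constraint system is jointly infeasible over the integers. Each constraint and what it forces:

  - 2x + y = 4: is a linear equation tying the variables together
  - x < -4: bounds one variable relative to a constant
  - y is divisible by 3: restricts y to multiples of 3
  - x² < 36: restricts x to |x| ≤ 5

The bounds confine x to {-5}. For each value, substitute into the equation:
  • x = -5: the equation forces y = 14, but 3 does not divide 14.
Every case fails, so no integer solution exists.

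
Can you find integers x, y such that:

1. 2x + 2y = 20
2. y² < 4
Yes

Take x = 10, y = 0. Substituting into each constraint:
  (1) 2(10) + 2(0) = 20 ✓
  (2) y² = (0)² = 0, and 0 < 4 ✓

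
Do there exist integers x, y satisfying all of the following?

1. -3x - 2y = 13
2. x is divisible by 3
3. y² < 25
Yes

Take x = -3, y = -2. Substituting into each constraint:
  (1) -3(-3) - 2(-2) = 13 ✓
  (2) -3 = 3 × -1, remainder 0 ✓
  (3) y² = (-2)² = 4, and 4 < 25 ✓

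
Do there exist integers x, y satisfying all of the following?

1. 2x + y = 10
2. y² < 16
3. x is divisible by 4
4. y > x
No

A contradictory subset is {2x + y = 10, y² < 16, y > x}. No integer assignment can satisfy these jointly:

  - 2x + y = 10: is a linear equation tying the variables together
  - y² < 16: restricts y to |y| ≤ 3
  - y > x: bounds one variable relative to another variable

Propagating the comparison: x < y and y ≤ 3 give x ≤ 2. Range argument: with x ∈ [−∞, 2], y ∈ [-3, 3], the left side of the equation is at most 7, but the right side is 10 > 7. No integer solution exists.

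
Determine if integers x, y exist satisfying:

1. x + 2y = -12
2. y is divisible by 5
Yes

Take x = -12, y = 0. Substituting into each constraint:
  (1) (-12) + 2(0) = -12 ✓
  (2) 0 = 5 × 0, remainder 0 ✓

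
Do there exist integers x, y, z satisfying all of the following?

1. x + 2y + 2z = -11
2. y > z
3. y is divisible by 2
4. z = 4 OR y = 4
Yes

Take x = -25, y = 4, z = 3. Substituting into each constraint:
  (1) (-25) + 2(4) + 2(3) = -11 ✓
  (2) 4 > 3 ✓
  (3) 4 = 2 × 2, remainder 0 ✓
  (4) y = 4, target 4 ✓ (second branch holds)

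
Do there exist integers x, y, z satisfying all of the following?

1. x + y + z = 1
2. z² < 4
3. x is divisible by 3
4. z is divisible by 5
Yes

Take x = 0, y = 1, z = 0. Substituting into each constraint:
  (1) 0 + 1 + 0 = 1 ✓
  (2) z² = (0)² = 0, and 0 < 4 ✓
  (3) 0 = 3 × 0, remainder 0 ✓
  (4) 0 = 5 × 0, remainder 0 ✓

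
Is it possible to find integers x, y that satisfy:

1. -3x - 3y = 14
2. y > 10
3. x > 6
No

Even the single constraint (-3x - 3y = 14) is infeasible over the integers.

  - -3x - 3y = 14: every term on the left is divisible by 3, so the LHS ≡ 0 (mod 3), but the RHS 14 is not — no integer solution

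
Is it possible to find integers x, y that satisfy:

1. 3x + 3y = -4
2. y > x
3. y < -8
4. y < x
No

Even the single constraint (3x + 3y = -4) is infeasible over the integers.

  - 3x + 3y = -4: every term on the left is divisible by 3, so the LHS ≡ 0 (mod 3), but the RHS -4 is not — no integer solution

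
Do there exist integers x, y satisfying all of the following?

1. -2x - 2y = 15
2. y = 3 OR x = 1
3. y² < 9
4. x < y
No

Even the single constraint (-2x - 2y = 15) is infeasible over the integers.

  - -2x - 2y = 15: every term on the left is divisible by 2, so the LHS ≡ 0 (mod 2), but the RHS 15 is not — no integer solution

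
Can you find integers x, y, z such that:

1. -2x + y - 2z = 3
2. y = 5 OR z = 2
Yes

Take x = 0, y = 5, z = 1. Substituting into each constraint:
  (1) -2(0) + 5 - 2(1) = 3 ✓
  (2) y = 5, target 5 ✓ (first branch holds)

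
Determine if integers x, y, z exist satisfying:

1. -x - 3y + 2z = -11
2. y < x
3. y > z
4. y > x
No

A contradictory subset is {y < x, y > x}. No integer assignment can satisfy these jointly:

  - y < x: bounds one variable relative to another variable
  - y > x: bounds one variable relative to another variable

Direct contradiction: x > y and y > x cannot both hold.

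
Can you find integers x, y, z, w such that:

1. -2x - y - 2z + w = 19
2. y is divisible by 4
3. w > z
Yes

Take x = -9, y = 0, z = 0, w = 1. Substituting into each constraint:
  (1) -2(-9) + 0 - 2(0) + 1 = 19 ✓
  (2) 0 = 4 × 0, remainder 0 ✓
  (3) 1 > 0 ✓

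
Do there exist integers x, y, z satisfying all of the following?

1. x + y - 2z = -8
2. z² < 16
Yes

Take x = -8, y = 0, z = 0. Substituting into each constraint:
  (1) (-8) + 0 - 2(0) = -8 ✓
  (2) z² = (0)² = 0, and 0 < 16 ✓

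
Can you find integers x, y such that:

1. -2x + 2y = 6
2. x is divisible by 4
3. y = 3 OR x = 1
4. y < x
No

A contradictory subset is {-2x + 2y = 6, y < x}. No integer assignment can satisfy these jointly:

  - -2x + 2y = 6: is a linear equation tying the variables together
  - y < x: bounds one variable relative to another variable

From the equation, x − y = -3, i.e. x − y = -3; but x > y requires x − y ≥ 1. Contradiction.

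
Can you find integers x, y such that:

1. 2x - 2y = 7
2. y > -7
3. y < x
No

Even the single constraint (2x - 2y = 7) is infeasible over the integers.

  - 2x - 2y = 7: every term on the left is divisible by 2, so the LHS ≡ 0 (mod 2), but the RHS 7 is not — no integer solution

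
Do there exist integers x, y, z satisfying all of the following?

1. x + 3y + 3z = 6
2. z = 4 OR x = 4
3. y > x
Yes

Take x = -3, y = -1, z = 4. Substituting into each constraint:
  (1) (-3) + 3(-1) + 3(4) = 6 ✓
  (2) z = 4, target 4 ✓ (first branch holds)
  (3) -1 > -3 ✓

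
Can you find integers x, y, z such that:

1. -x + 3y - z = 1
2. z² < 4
Yes

Take x = -1, y = 0, z = 0. Substituting into each constraint:
  (1) 1 + 3(0) + 0 = 1 ✓
  (2) z² = (0)² = 0, and 0 < 4 ✓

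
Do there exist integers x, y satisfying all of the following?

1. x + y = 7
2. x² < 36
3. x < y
Yes

Take x = 3, y = 4. Substituting into each constraint:
  (1) 3 + 4 = 7 ✓
  (2) x² = (3)² = 9, and 9 < 36 ✓
  (3) 3 < 4 ✓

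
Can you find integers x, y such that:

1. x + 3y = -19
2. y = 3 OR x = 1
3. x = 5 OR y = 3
Yes

Take x = -28, y = 3. Substituting into each constraint:
  (1) (-28) + 3(3) = -19 ✓
  (2) y = 3, target 3 ✓ (first branch holds)
  (3) y = 3, target 3 ✓ (second branch holds)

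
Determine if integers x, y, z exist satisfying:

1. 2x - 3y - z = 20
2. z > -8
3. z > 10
Yes

Take x = 17, y = 1, z = 11. Substituting into each constraint:
  (1) 2(17) - 3(1) + (-11) = 20 ✓
  (2) 11 > -8 ✓
  (3) 11 > 10 ✓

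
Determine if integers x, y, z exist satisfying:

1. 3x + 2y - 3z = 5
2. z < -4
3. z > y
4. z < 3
Yes

Take x = 0, y = -8, z = -7. Substituting into each constraint:
  (1) 3(0) + 2(-8) - 3(-7) = 5 ✓
  (2) -7 < -4 ✓
  (3) -7 > -8 ✓
  (4) -7 < 3 ✓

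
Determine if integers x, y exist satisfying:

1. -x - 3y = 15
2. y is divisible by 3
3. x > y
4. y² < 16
No

A contradictory subset is {-x - 3y = 15, x > y, y² < 16}. No integer assignment can satisfy these jointly:

  - -x - 3y = 15: is a linear equation tying the variables together
  - x > y: bounds one variable relative to another variable
  - y² < 16: restricts y to |y| ≤ 3

Propagating the comparison: x > y and y ≥ -3 give x ≥ -2. Range argument: with x ∈ [-2, ∞], y ∈ [-3, 3], the left side of the equation is at most 11, but the right side is 15 > 11. No integer solution exists.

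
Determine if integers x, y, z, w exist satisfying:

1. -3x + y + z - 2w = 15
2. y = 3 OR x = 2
Yes

Take x = 0, y = 3, z = 12, w = 0. Substituting into each constraint:
  (1) -3(0) + 3 + 12 - 2(0) = 15 ✓
  (2) y = 3, target 3 ✓ (first branch holds)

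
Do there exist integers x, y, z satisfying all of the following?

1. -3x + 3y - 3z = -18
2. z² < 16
Yes

Take x = 6, y = 0, z = 0. Substituting into each constraint:
  (1) -3(6) + 3(0) - 3(0) = -18 ✓
  (2) z² = (0)² = 0, and 0 < 16 ✓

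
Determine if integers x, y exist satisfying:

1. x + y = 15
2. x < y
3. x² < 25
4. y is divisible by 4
Yes

Take x = 3, y = 12. Substituting into each constraint:
  (1) 3 + 12 = 15 ✓
  (2) 3 < 12 ✓
  (3) x² = (3)² = 9, and 9 < 25 ✓
  (4) 12 = 4 × 3, remainder 0 ✓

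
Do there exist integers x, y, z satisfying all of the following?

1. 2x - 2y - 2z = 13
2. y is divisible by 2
No

Even the single constraint (2x - 2y - 2z = 13) is infeasible over the integers.

  - 2x - 2y - 2z = 13: every term on the left is divisible by 2, so the LHS ≡ 0 (mod 2), but the RHS 13 is not — no integer solution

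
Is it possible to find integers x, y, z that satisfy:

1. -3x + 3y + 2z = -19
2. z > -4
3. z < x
Yes

Take x = 2, y = -5, z = 1. Substituting into each constraint:
  (1) -3(2) + 3(-5) + 2(1) = -19 ✓
  (2) 1 > -4 ✓
  (3) 1 < 2 ✓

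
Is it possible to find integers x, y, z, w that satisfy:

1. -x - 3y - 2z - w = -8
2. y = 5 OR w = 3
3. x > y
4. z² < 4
Yes

Take x = 6, y = 5, z = -1, w = -11. Substituting into each constraint:
  (1) (-6) - 3(5) - 2(-1) + 11 = -8 ✓
  (2) y = 5, target 5 ✓ (first branch holds)
  (3) 6 > 5 ✓
  (4) z² = (-1)² = 1, and 1 < 4 ✓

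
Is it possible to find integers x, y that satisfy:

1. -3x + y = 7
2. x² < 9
Yes

Take x = 0, y = 7. Substituting into each constraint:
  (1) -3(0) + 7 = 7 ✓
  (2) x² = (0)² = 0, and 0 < 9 ✓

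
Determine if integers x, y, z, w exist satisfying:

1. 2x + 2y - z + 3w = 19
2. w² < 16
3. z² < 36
Yes

Take x = 8, y = 0, z = 0, w = 1. Substituting into each constraint:
  (1) 2(8) + 2(0) + 0 + 3(1) = 19 ✓
  (2) w² = (1)² = 1, and 1 < 16 ✓
  (3) z² = (0)² = 0, and 0 < 36 ✓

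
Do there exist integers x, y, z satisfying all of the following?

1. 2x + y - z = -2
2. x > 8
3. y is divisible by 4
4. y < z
Yes

Take x = 9, y = 0, z = 20. Substituting into each constraint:
  (1) 2(9) + 0 + (-20) = -2 ✓
  (2) 9 > 8 ✓
  (3) 0 = 4 × 0, remainder 0 ✓
  (4) 0 < 20 ✓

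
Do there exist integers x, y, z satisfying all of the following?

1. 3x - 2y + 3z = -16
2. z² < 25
Yes

Take x = 0, y = 8, z = 0. Substituting into each constraint:
  (1) 3(0) - 2(8) + 3(0) = -16 ✓
  (2) z² = (0)² = 0, and 0 < 25 ✓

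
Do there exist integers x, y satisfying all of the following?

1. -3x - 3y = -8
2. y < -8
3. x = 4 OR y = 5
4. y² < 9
No

Even the single constraint (-3x - 3y = -8) is infeasible over the integers.

  - -3x - 3y = -8: every term on the left is divisible by 3, so the LHS ≡ 0 (mod 3), but the RHS -8 is not — no integer solution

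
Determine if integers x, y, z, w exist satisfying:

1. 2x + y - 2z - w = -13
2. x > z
Yes

Take x = 0, y = 0, z = -1, w = 15. Substituting into each constraint:
  (1) 2(0) + 0 - 2(-1) + (-15) = -13 ✓
  (2) 0 > -1 ✓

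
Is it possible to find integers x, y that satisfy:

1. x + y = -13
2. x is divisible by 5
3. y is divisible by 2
Yes

Take x = -5, y = -8. Substituting into each constraint:
  (1) (-5) + (-8) = -13 ✓
  (2) -5 = 5 × -1, remainder 0 ✓
  (3) -8 = 2 × -4, remainder 0 ✓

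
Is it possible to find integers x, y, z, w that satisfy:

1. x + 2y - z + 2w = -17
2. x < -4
Yes

Take x = -17, y = 0, z = 0, w = 0. Substituting into each constraint:
  (1) (-17) + 2(0) + 0 + 2(0) = -17 ✓
  (2) -17 < -4 ✓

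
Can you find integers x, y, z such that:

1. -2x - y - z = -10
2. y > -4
Yes

Take x = 0, y = 0, z = 10. Substituting into each constraint:
  (1) -2(0) + 0 + (-10) = -10 ✓
  (2) 0 > -4 ✓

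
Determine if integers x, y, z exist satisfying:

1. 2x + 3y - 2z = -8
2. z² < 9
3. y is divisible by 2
Yes

Take x = -4, y = 0, z = 0. Substituting into each constraint:
  (1) 2(-4) + 3(0) - 2(0) = -8 ✓
  (2) z² = (0)² = 0, and 0 < 9 ✓
  (3) 0 = 2 × 0, remainder 0 ✓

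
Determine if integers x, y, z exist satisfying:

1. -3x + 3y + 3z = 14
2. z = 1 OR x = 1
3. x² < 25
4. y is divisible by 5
No

Even the single constraint (-3x + 3y + 3z = 14) is infeasible over the integers.

  - -3x + 3y + 3z = 14: every term on the left is divisible by 3, so the LHS ≡ 0 (mod 3), but the RHS 14 is not — no integer solution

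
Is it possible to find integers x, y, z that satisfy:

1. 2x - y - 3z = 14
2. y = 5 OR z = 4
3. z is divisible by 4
Yes

Take x = 16, y = 6, z = 4. Substituting into each constraint:
  (1) 2(16) + (-6) - 3(4) = 14 ✓
  (2) z = 4, target 4 ✓ (second branch holds)
  (3) 4 = 4 × 1, remainder 0 ✓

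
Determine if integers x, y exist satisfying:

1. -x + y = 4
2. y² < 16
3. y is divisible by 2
Yes

Take x = -4, y = 0. Substituting into each constraint:
  (1) 4 + 0 = 4 ✓
  (2) y² = (0)² = 0, and 0 < 16 ✓
  (3) 0 = 2 × 0, remainder 0 ✓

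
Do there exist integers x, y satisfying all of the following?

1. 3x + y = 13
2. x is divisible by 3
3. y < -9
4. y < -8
Yes

Take x = 9, y = -14. Substituting into each constraint:
  (1) 3(9) + (-14) = 13 ✓
  (2) 9 = 3 × 3, remainder 0 ✓
  (3) -14 < -9 ✓
  (4) -14 < -8 ✓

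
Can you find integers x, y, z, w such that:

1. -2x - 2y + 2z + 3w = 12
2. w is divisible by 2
Yes

Take x = -6, y = 0, z = 0, w = 0. Substituting into each constraint:
  (1) -2(-6) - 2(0) + 2(0) + 3(0) = 12 ✓
  (2) 0 = 2 × 0, remainder 0 ✓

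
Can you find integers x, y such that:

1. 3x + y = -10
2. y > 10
Yes

Take x = -7, y = 11. Substituting into each constraint:
  (1) 3(-7) + 11 = -10 ✓
  (2) 11 > 10 ✓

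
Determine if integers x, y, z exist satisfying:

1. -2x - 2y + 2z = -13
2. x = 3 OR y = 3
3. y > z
No

Even the single constraint (-2x - 2y + 2z = -13) is infeasible over the integers.

  - -2x - 2y + 2z = -13: every term on the left is divisible by 2, so the LHS ≡ 0 (mod 2), but the RHS -13 is not — no integer solution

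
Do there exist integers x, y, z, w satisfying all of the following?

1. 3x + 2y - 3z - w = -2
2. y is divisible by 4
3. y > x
Yes

Take x = -1, y = 0, z = 0, w = -1. Substituting into each constraint:
  (1) 3(-1) + 2(0) - 3(0) + 1 = -2 ✓
  (2) 0 = 4 × 0, remainder 0 ✓
  (3) 0 > -1 ✓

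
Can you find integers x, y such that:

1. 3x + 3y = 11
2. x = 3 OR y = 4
No

Even the single constraint (3x + 3y = 11) is infeasible over the integers.

  - 3x + 3y = 11: every term on the left is divisible by 3, so the LHS ≡ 0 (mod 3), but the RHS 11 is not — no integer solution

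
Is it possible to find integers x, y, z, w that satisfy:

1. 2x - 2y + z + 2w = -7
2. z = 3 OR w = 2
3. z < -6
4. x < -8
Yes

Take x = -9, y = -7, z = -7, w = 2. Substituting into each constraint:
  (1) 2(-9) - 2(-7) + (-7) + 2(2) = -7 ✓
  (2) w = 2, target 2 ✓ (second branch holds)
  (3) -7 < -6 ✓
  (4) -9 < -8 ✓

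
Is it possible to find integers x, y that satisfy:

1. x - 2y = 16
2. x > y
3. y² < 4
Yes

Take x = 16, y = 0. Substituting into each constraint:
  (1) 16 - 2(0) = 16 ✓
  (2) 16 > 0 ✓
  (3) y² = (0)² = 0, and 0 < 4 ✓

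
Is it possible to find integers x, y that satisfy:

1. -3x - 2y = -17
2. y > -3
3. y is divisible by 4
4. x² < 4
No

A contradictory subset is {-3x - 2y = -17, y is divisible by 4, x² < 4}. No integer assignment can satisfy these jointly:

  - -3x - 2y = -17: is a linear equation tying the variables together
  - y is divisible by 4: restricts y to multiples of 4
  - x² < 4: restricts x to |x| ≤ 1

The bounds confine x to {-1, 0, 1}. For each value, substitute into the equation:
  • x = -1: the equation forces y = 10, but 4 does not divide 10.
  • x = 0: the equation gives -2y = -17, so y would not be an integer.
  • x = 1: the equation forces y = 7, but 4 does not divide 7.
Every case fails, so no integer solution exists.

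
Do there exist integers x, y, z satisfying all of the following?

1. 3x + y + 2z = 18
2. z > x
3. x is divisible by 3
Yes

Take x = 0, y = 16, z = 1. Substituting into each constraint:
  (1) 3(0) + 16 + 2(1) = 18 ✓
  (2) 1 > 0 ✓
  (3) 0 = 3 × 0, remainder 0 ✓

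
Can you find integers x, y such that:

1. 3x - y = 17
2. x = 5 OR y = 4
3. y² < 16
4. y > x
No

A contradictory subset is {3x - y = 17, x = 5 OR y = 4, y > x}. No integer assignment can satisfy these jointly:

  - 3x - y = 17: is a linear equation tying the variables together
  - x = 5 OR y = 4: forces a choice: either x = 5 or y = 4
  - y > x: bounds one variable relative to another variable

Split on the disjunction (x = 5 OR y = 4):
  • If x = 5: the equation forces y = -2, giving (x, y) = (5, -2), which violates y > x.
  • If y = 4: the equation forces x = 7, giving (y, x) = (4, 7), which violates y > x.
Both branches are infeasible, so the system has no integer solution.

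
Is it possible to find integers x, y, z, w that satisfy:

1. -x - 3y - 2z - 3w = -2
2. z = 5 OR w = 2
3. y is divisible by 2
Yes

Take x = -4, y = 0, z = 0, w = 2. Substituting into each constraint:
  (1) 4 - 3(0) - 2(0) - 3(2) = -2 ✓
  (2) w = 2, target 2 ✓ (second branch holds)
  (3) 0 = 2 × 0, remainder 0 ✓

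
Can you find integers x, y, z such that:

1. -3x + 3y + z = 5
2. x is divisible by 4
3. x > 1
Yes

Take x = 4, y = 5, z = 2. Substituting into each constraint:
  (1) -3(4) + 3(5) + 2 = 5 ✓
  (2) 4 = 4 × 1, remainder 0 ✓
  (3) 4 > 1 ✓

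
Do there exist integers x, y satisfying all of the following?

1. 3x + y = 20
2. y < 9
Yes

Take x = 6, y = 2. Substituting into each constraint:
  (1) 3(6) + 2 = 20 ✓
  (2) 2 < 9 ✓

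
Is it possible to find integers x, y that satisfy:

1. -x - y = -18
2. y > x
Yes

Take x = 8, y = 10. Substituting into each constraint:
  (1) (-8) + (-10) = -18 ✓
  (2) 10 > 8 ✓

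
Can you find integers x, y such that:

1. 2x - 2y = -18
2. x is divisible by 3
Yes

Take x = 0, y = 9. Substituting into each constraint:
  (1) 2(0) - 2(9) = -18 ✓
  (2) 0 = 3 × 0, remainder 0 ✓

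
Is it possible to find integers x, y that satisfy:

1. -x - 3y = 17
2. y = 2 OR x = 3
Yes

Take x = -23, y = 2. Substituting into each constraint:
  (1) 23 - 3(2) = 17 ✓
  (2) y = 2, target 2 ✓ (first branch holds)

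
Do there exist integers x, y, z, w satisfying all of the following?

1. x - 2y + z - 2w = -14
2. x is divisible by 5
Yes

Take x = 0, y = 7, z = 0, w = 0. Substituting into each constraint:
  (1) 0 - 2(7) + 0 - 2(0) = -14 ✓
  (2) 0 = 5 × 0, remainder 0 ✓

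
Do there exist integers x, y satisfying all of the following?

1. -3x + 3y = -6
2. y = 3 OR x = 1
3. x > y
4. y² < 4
Yes

Take x = 1, y = -1. Substituting into each constraint:
  (1) -3(1) + 3(-1) = -6 ✓
  (2) x = 1, target 1 ✓ (second branch holds)
  (3) 1 > -1 ✓
  (4) y² = (-1)² = 1, and 1 < 4 ✓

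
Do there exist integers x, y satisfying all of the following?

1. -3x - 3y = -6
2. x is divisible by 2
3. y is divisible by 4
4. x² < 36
Yes

Take x = -2, y = 4. Substituting into each constraint:
  (1) -3(-2) - 3(4) = -6 ✓
  (2) -2 = 2 × -1, remainder 0 ✓
  (3) 4 = 4 × 1, remainder 0 ✓
  (4) x² = (-2)² = 4, and 4 < 36 ✓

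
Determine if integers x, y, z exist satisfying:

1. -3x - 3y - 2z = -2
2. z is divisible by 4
Yes

Take x = 8, y = -2, z = -8. Substituting into each constraint:
  (1) -3(8) - 3(-2) - 2(-8) = -2 ✓
  (2) -8 = 4 × -2, remainder 0 ✓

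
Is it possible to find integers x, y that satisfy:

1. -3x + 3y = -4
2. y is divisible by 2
No

Even the single constraint (-3x + 3y = -4) is infeasible over the integers.

  - -3x + 3y = -4: every term on the left is divisible by 3, so the LHS ≡ 0 (mod 3), but the RHS -4 is not — no integer solution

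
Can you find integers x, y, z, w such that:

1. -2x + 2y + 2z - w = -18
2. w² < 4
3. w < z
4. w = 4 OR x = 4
Yes

Take x = 4, y = -7, z = 2, w = 0. Substituting into each constraint:
  (1) -2(4) + 2(-7) + 2(2) + 0 = -18 ✓
  (2) w² = (0)² = 0, and 0 < 4 ✓
  (3) 0 < 2 ✓
  (4) x = 4, target 4 ✓ (second branch holds)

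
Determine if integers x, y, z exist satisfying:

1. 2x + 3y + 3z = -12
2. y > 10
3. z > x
Yes

Take x = -12, y = 15, z = -11. Substituting into each constraint:
  (1) 2(-12) + 3(15) + 3(-11) = -12 ✓
  (2) 15 > 10 ✓
  (3) -11 > -12 ✓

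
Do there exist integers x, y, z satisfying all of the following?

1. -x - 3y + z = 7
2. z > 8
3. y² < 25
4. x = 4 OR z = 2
Yes

Take x = 4, y = 0, z = 11. Substituting into each constraint:
  (1) (-4) - 3(0) + 11 = 7 ✓
  (2) 11 > 8 ✓
  (3) y² = (0)² = 0, and 0 < 25 ✓
  (4) x = 4, target 4 ✓ (first branch holds)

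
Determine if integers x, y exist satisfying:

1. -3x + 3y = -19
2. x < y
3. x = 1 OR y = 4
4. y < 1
No

Even the single constraint (-3x + 3y = -19) is infeasible over the integers.

  - -3x + 3y = -19: every term on the left is divisible by 3, so the LHS ≡ 0 (mod 3), but the RHS -19 is not — no integer solution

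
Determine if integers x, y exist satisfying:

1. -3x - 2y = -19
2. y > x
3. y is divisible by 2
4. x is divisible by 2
No

A contradictory subset is {-3x - 2y = -19, x is divisible by 2}. No integer assignment can satisfy these jointly:

  - -3x - 2y = -19: is a linear equation tying the variables together
  - x is divisible by 2: restricts x to multiples of 2

Modular obstruction: writing x = 2x', every remaining term of the linear equation is divisible by 2, so the left side is ≡ 0 (mod 2); but the right side -19 ≡ 1 (mod 2). No integers can satisfy it.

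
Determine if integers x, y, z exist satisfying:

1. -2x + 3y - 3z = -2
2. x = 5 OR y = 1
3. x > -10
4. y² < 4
Yes

Take x = 1, y = 1, z = 1. Substituting into each constraint:
  (1) -2(1) + 3(1) - 3(1) = -2 ✓
  (2) y = 1, target 1 ✓ (second branch holds)
  (3) 1 > -10 ✓
  (4) y² = (1)² = 1, and 1 < 4 ✓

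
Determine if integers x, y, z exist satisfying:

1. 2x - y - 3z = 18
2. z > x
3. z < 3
Yes

Take x = 0, y = -21, z = 1. Substituting into each constraint:
  (1) 2(0) + 21 - 3(1) = 18 ✓
  (2) 1 > 0 ✓
  (3) 1 < 3 ✓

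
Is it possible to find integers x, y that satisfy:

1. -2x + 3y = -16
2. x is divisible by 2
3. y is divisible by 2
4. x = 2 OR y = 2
Yes

Take x = 2, y = -4. Substituting into each constraint:
  (1) -2(2) + 3(-4) = -16 ✓
  (2) 2 = 2 × 1, remainder 0 ✓
  (3) -4 = 2 × -2, remainder 0 ✓
  (4) x = 2, target 2 ✓ (first branch holds)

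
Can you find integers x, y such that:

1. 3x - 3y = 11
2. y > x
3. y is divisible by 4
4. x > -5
No

Even the single constraint (3x - 3y = 11) is infeasible over the integers.

  - 3x - 3y = 11: every term on the left is divisible by 3, so the LHS ≡ 0 (mod 3), but the RHS 11 is not — no integer solution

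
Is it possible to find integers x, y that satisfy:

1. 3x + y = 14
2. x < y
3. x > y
No

A contradictory subset is {x < y, x > y}. No integer assignment can satisfy these jointly:

  - x < y: bounds one variable relative to another variable
  - x > y: bounds one variable relative to another variable

Direct contradiction: y > x and x > y cannot both hold.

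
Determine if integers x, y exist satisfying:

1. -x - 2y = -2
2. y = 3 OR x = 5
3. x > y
No

The full constraint system is jointly infeasible over the integers. Each constraint and what it forces:

  - -x - 2y = -2: is a linear equation tying the variables together
  - y = 3 OR x = 5: forces a choice: either y = 3 or x = 5
  - x > y: bounds one variable relative to another variable

Split on the disjunction (y = 3 OR x = 5):
  • If y = 3: the equation forces x = -4, giving (y, x) = (3, -4), which violates x > y.
  • If x = 5: with x = 5, every remaining term of the linear equation is divisible by 2, so the left side is ≡ 0 (mod 2); but the right side 3 ≡ 1 (mod 2). No integers can satisfy it.
Both branches are infeasible, so the system has no integer solution.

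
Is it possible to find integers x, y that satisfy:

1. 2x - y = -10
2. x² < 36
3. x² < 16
Yes

Take x = 0, y = 10. Substituting into each constraint:
  (1) 2(0) + (-10) = -10 ✓
  (2) x² = (0)² = 0, and 0 < 36 ✓
  (3) x² = (0)² = 0, and 0 < 16 ✓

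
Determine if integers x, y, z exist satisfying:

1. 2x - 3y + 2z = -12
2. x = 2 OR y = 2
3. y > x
Yes

Take x = 1, y = 2, z = -4. Substituting into each constraint:
  (1) 2(1) - 3(2) + 2(-4) = -12 ✓
  (2) y = 2, target 2 ✓ (second branch holds)
  (3) 2 > 1 ✓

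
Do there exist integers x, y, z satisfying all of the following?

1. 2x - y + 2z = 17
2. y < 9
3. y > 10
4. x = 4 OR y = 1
No

A contradictory subset is {y < 9, y > 10}. No integer assignment can satisfy these jointly:

  - y < 9: bounds one variable relative to a constant
  - y > 10: bounds one variable relative to a constant

Direct contradiction: the bounds on y require y ≥ 11 and y ≤ 8 simultaneously, which is empty.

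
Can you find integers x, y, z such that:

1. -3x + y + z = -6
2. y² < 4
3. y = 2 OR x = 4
Yes

Take x = 4, y = 1, z = 5. Substituting into each constraint:
  (1) -3(4) + 1 + 5 = -6 ✓
  (2) y² = (1)² = 1, and 1 < 4 ✓
  (3) x = 4, target 4 ✓ (second branch holds)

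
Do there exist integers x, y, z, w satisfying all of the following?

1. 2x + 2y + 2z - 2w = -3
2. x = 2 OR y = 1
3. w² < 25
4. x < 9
No

Even the single constraint (2x + 2y + 2z - 2w = -3) is infeasible over the integers.

  - 2x + 2y + 2z - 2w = -3: every term on the left is divisible by 2, so the LHS ≡ 0 (mod 2), but the RHS -3 is not — no integer solution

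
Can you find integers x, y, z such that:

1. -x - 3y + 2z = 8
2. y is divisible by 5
Yes

Take x = -8, y = 0, z = 0. Substituting into each constraint:
  (1) 8 - 3(0) + 2(0) = 8 ✓
  (2) 0 = 5 × 0, remainder 0 ✓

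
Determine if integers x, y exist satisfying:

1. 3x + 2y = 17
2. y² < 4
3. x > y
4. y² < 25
Yes

Take x = 5, y = 1. Substituting into each constraint:
  (1) 3(5) + 2(1) = 17 ✓
  (2) y² = (1)² = 1, and 1 < 4 ✓
  (3) 5 > 1 ✓
  (4) y² = (1)² = 1, and 1 < 25 ✓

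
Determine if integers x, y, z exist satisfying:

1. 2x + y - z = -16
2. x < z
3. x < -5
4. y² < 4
Yes

Take x = -6, y = 0, z = 4. Substituting into each constraint:
  (1) 2(-6) + 0 + (-4) = -16 ✓
  (2) -6 < 4 ✓
  (3) -6 < -5 ✓
  (4) y² = (0)² = 0, and 0 < 4 ✓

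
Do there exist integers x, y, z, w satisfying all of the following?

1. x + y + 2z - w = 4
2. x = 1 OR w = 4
Yes

Take x = 1, y = 0, z = 0, w = -3. Substituting into each constraint:
  (1) 1 + 0 + 2(0) + 3 = 4 ✓
  (2) x = 1, target 1 ✓ (first branch holds)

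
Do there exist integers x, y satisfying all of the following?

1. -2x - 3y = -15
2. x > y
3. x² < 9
No

The full constraint system is jointly infeasible over the integers. Each constraint and what it forces:

  - -2x - 3y = -15: is a linear equation tying the variables together
  - x > y: bounds one variable relative to another variable
  - x² < 9: restricts x to |x| ≤ 2

Propagating the comparison: y < x and x ≤ 2 give y ≤ 1. Range argument: with x ∈ [-2, 2], y ∈ [−∞, 1], the left side of the equation is at least -7, but the right side is -15 < -7. No integer solution exists.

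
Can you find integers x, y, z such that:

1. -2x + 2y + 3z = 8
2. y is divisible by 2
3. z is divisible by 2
Yes

Take x = -4, y = 0, z = 0. Substituting into each constraint:
  (1) -2(-4) + 2(0) + 3(0) = 8 ✓
  (2) 0 = 2 × 0, remainder 0 ✓
  (3) 0 = 2 × 0, remainder 0 ✓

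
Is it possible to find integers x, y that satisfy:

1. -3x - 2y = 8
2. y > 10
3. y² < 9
No

A contradictory subset is {y > 10, y² < 9}. No integer assignment can satisfy these jointly:

  - y > 10: bounds one variable relative to a constant
  - y² < 9: restricts y to |y| ≤ 2

Direct contradiction: the bounds on y require y ≥ 11 and y ≤ 2 simultaneously, which is empty.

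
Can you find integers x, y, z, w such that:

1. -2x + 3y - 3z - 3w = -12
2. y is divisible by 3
Yes

Take x = 0, y = 0, z = 0, w = 4. Substituting into each constraint:
  (1) -2(0) + 3(0) - 3(0) - 3(4) = -12 ✓
  (2) 0 = 3 × 0, remainder 0 ✓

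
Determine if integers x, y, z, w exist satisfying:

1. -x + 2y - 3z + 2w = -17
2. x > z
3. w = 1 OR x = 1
Yes

Take x = 0, y = -11, z = -1, w = 1. Substituting into each constraint:
  (1) 0 + 2(-11) - 3(-1) + 2(1) = -17 ✓
  (2) 0 > -1 ✓
  (3) w = 1, target 1 ✓ (first branch holds)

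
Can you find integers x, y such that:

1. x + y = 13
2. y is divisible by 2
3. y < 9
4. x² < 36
Yes

Take x = 5, y = 8. Substituting into each constraint:
  (1) 5 + 8 = 13 ✓
  (2) 8 = 2 × 4, remainder 0 ✓
  (3) 8 < 9 ✓
  (4) x² = (5)² = 25, and 25 < 36 ✓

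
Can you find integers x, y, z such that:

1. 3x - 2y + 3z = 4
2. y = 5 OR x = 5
Yes

Take x = 5, y = 4, z = -1. Substituting into each constraint:
  (1) 3(5) - 2(4) + 3(-1) = 4 ✓
  (2) x = 5, target 5 ✓ (second branch holds)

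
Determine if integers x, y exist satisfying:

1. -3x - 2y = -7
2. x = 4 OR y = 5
Yes

Take x = -1, y = 5. Substituting into each constraint:
  (1) -3(-1) - 2(5) = -7 ✓
  (2) y = 5, target 5 ✓ (second branch holds)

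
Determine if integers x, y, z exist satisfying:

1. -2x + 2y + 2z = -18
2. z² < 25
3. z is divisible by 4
Yes

Take x = 9, y = 0, z = 0. Substituting into each constraint:
  (1) -2(9) + 2(0) + 2(0) = -18 ✓
  (2) z² = (0)² = 0, and 0 < 25 ✓
  (3) 0 = 4 × 0, remainder 0 ✓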